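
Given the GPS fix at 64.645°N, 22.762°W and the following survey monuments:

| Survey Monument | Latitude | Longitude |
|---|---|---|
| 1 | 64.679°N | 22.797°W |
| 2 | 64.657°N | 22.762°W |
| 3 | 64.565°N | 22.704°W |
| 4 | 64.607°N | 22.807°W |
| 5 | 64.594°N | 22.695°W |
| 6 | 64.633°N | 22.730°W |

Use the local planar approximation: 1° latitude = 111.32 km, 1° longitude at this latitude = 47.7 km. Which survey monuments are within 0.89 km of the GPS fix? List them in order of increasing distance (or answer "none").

Distances from 64.645°N, 22.762°W:
1: 4.137 km
2: 1.336 km
3: 9.325 km
4: 4.744 km
5: 6.515 km
6: 2.028 km
Threshold 0.89 km: none within range.

none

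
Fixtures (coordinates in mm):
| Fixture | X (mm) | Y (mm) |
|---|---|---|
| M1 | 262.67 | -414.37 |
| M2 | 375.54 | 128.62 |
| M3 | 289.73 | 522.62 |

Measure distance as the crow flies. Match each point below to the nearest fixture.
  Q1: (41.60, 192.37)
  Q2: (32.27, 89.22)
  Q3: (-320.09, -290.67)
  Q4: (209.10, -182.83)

Q1→M2; Q2→M2; Q3→M1; Q4→M1

Q1 at (41.60, 192.37):
  M1: √((221.07)² + (-606.74)²) = √(48871.9449 + 368133.4276) = 645.76 mm
  M2: √((333.94)² + (-63.75)²) = √(111515.9236 + 4064.0625) = 339.97 mm
  M3: √((248.13)² + (330.25)²) = √(61568.4969 + 109065.0625) = 413.08 mm
  → nearest: M2 (339.97 mm)
Q2 at (32.27, 89.22):
  M1: √((230.40)² + (-503.59)²) = √(53084.1600 + 253602.8881) = 553.79 mm
  M2: √((343.27)² + (39.40)²) = √(117834.2929 + 1552.3600) = 345.52 mm
  M3: √((257.46)² + (433.40)²) = √(66285.6516 + 187835.5600) = 504.10 mm
  → nearest: M2 (345.52 mm)
Q3 at (-320.09, -290.67):
  M1: √((582.76)² + (-123.70)²) = √(339609.2176 + 15301.6900) = 595.74 mm
  M2: √((695.63)² + (419.29)²) = √(483901.0969 + 175804.1041) = 812.22 mm
  M3: √((609.82)² + (813.29)²) = √(371880.4324 + 661440.6241) = 1016.52 mm
  → nearest: M1 (595.74 mm)
Q4 at (209.10, -182.83):
  M1: √((53.57)² + (-231.54)²) = √(2869.7449 + 53610.7716) = 237.66 mm
  M2: √((166.44)² + (311.45)²) = √(27702.2736 + 97001.1025) = 353.13 mm
  M3: √((80.63)² + (705.45)²) = √(6501.1969 + 497659.7025) = 710.04 mm
  → nearest: M1 (237.66 mm)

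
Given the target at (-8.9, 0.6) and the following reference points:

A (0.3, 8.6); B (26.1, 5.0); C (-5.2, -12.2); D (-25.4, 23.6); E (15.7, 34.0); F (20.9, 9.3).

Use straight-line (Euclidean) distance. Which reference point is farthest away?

Distances from (-8.9, 0.6):
A: √((9.2)² + (8.0)²) = √(84.640 + 64.000) = 12.2
B: √((35.0)² + (4.4)²) = √(1225.000 + 19.360) = 35.3
C: √((3.7)² + (-12.8)²) = √(13.690 + 163.840) = 13.3
D: √((-16.5)² + (23.0)²) = √(272.250 + 529.000) = 28.3
E: √((24.6)² + (33.4)²) = √(605.160 + 1115.560) = 41.5
F: √((29.8)² + (8.7)²) = √(888.040 + 75.690) = 31.0
Maximum: E at 41.5.

E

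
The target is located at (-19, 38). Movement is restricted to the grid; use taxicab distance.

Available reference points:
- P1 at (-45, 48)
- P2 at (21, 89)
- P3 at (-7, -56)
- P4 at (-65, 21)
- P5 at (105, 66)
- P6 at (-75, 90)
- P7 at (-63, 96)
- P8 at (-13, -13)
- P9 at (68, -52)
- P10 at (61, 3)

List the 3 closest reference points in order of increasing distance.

P1, P8, P4

Distances from (-19, 38):
P1: |-26| + |10| = 26 + 10 = 36
P2: |40| + |51| = 40 + 51 = 91
P3: |12| + |-94| = 12 + 94 = 106
P4: |-46| + |-17| = 46 + 17 = 63
P5: |124| + |28| = 124 + 28 = 152
P6: |-56| + |52| = 56 + 52 = 108
P7: |-44| + |58| = 44 + 58 = 102
P8: |6| + |-51| = 6 + 51 = 57
P9: |87| + |-90| = 87 + 90 = 177
P10: |80| + |-35| = 80 + 35 = 115
Sorted: P1 (36) < P8 (57) < P4 (63) < P2 (91) < P7 (102) < …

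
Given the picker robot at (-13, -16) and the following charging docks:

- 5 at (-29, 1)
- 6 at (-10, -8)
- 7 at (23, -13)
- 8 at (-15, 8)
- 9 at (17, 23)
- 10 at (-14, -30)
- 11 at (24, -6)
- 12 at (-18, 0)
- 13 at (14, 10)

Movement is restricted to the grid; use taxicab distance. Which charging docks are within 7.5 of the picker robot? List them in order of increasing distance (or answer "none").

Distances from (-13, -16):
5: 33
6: 11
7: 39
8: 26
9: 69
10: 15
11: 47
12: 21
13: 53
Threshold 7.5: none within range.

none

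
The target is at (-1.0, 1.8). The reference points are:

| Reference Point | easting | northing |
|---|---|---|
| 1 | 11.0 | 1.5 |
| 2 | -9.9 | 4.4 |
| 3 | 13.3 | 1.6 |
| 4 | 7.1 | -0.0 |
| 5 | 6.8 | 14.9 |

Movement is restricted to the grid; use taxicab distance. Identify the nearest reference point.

4

Distances from (-1.0, 1.8):
1: 12.3
2: 11.5
3: 14.5
4: 9.9
5: 20.9
Minimum: 4 at 9.9.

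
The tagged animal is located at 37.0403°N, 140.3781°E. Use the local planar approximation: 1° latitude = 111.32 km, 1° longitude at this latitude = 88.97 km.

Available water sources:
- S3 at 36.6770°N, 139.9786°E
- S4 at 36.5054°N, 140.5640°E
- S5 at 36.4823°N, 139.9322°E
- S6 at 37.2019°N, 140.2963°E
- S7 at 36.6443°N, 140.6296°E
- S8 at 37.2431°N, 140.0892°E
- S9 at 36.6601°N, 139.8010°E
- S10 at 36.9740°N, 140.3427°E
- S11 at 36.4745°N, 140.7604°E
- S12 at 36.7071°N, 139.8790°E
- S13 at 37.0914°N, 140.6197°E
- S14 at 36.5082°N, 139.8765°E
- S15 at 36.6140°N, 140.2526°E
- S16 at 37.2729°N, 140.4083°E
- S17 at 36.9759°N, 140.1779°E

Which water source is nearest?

S10

Distances from 37.0403°N, 140.3781°E:
S3: √((-0.3633·111.32)² + (-0.3995·88.97)²) = √(1635.600336 + 1263.341459) = 53.8418 km
S4: √((-0.5349·111.32)² + (0.1859·88.97)²) = √(3545.615123 + 273.555821) = 61.7994 km
S5: √((-0.5580·111.32)² + (-0.4459·88.97)²) = √(3858.467026 + 1573.845606) = 73.7042 km
S6: √((0.1616·111.32)² + (-0.0818·88.97)²) = √(323.615346 + 52.965587) = 19.4057 km
S7: √((-0.3960·111.32)² + (0.2515·88.97)²) = √(1943.286203 + 500.683362) = 49.4365 km
S8: √((0.2028·111.32)² + (-0.2889·88.97)²) = √(509.662050 + 660.666468) = 34.2101 km
S9: √((-0.3802·111.32)² + (-0.5771·88.97)²) = √(1791.309464 + 2636.266614) = 66.5400 km
S10: √((-0.0663·111.32)² + (-0.0354·88.97)²) = √(54.472016 + 9.919590) = 8.0244 km
S11: √((-0.5658·111.32)² + (0.3823·88.97)²) = √(3967.092085 + 1156.899883) = 71.5821 km
S12: √((-0.3332·111.32)² + (-0.4991·88.97)²) = √(1375.803408 + 1971.797542) = 57.8585 km
S13: √((0.0511·111.32)² + (0.2416·88.97)²) = √(32.358486 + 462.041560) = 22.2351 km
S14: √((-0.5321·111.32)² + (-0.5016·88.97)²) = √(3508.592358 + 1991.600547) = 74.1633 km
S15: √((-0.4263·111.32)² + (-0.1255·88.97)²) = √(2252.044981 + 124.673638) = 48.7516 km
S16: √((0.2326·111.32)² + (0.0302·88.97)²) = √(670.449106 + 7.219399) = 26.0321 km
S17: √((-0.0644·111.32)² + (-0.2002·88.97)²) = √(51.394676 + 317.260005) = 19.2004 km
Minimum: S10 at 8.0244 km.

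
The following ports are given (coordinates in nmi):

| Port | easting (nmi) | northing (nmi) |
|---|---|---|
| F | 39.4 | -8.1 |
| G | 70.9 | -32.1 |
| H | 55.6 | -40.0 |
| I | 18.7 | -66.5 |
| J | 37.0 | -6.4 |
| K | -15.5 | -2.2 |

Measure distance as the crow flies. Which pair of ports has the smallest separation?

F and J

Pairwise distances:
F–J: √((-2.4)² + (1.7)²) = √(5.760 + 2.890) = 2.9 nmi
G–H: √((-15.3)² + (-7.9)²) = √(234.090 + 62.410) = 17.2 nmi
F–H: √((16.2)² + (-31.9)²) = √(262.440 + 1017.610) = 35.8 nmi
H–J: √((-18.6)² + (33.6)²) = √(345.960 + 1128.960) = 38.4 nmi
F–G: √((31.5)² + (-24.0)²) = √(992.250 + 576.000) = 39.6 nmi
G–J: √((-33.9)² + (25.7)²) = √(1149.210 + 660.490) = 42.5 nmi
H–I: √((-36.9)² + (-26.5)²) = √(1361.610 + 702.250) = 45.4 nmi
J–K: √((-52.5)² + (4.2)²) = √(2756.250 + 17.640) = 52.7 nmi
F–K: √((-54.9)² + (5.9)²) = √(3014.010 + 34.810) = 55.2 nmi
F–I: √((-20.7)² + (-58.4)²) = √(428.490 + 3410.560) = 62.0 nmi
G–I: √((-52.2)² + (-34.4)²) = √(2724.840 + 1183.360) = 62.5 nmi
I–J: √((18.3)² + (60.1)²) = √(334.890 + 3612.010) = 62.8 nmi
I–K: √((-34.2)² + (64.3)²) = √(1169.640 + 4134.490) = 72.8 nmi
H–K: √((-71.1)² + (37.8)²) = √(5055.210 + 1428.840) = 80.5 nmi
G–K: √((-86.4)² + (29.9)²) = √(7464.960 + 894.010) = 91.4 nmi
Closest pair: F–J at 2.9 nmi.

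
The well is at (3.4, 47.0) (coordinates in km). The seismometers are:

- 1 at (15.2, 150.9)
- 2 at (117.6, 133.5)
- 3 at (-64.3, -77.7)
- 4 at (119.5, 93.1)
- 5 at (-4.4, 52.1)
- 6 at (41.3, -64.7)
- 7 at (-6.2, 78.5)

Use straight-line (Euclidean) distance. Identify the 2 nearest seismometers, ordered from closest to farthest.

Distances from (3.4, 47.0):
1: 104.6 km
2: 143.3 km
3: 141.9 km
4: 124.9 km
5: 9.3 km
6: 118.0 km
7: 32.9 km
Sorted: 5 (9.3 km) < 7 (32.9 km) < 1 (104.6 km) < 6 (118.0 km) < …

5, 7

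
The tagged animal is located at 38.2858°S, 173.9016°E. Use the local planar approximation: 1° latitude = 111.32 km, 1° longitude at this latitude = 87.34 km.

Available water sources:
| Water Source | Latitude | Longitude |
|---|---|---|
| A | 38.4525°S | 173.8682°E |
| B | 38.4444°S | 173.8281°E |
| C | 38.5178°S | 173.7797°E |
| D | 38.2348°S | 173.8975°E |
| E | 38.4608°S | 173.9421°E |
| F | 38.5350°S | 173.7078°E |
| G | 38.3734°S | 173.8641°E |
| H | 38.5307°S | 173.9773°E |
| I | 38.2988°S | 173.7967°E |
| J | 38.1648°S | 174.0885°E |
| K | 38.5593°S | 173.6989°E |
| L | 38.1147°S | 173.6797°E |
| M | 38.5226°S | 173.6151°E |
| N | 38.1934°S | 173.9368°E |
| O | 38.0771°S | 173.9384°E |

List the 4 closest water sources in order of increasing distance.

Distances from 38.2858°S, 173.9016°E:
A: √((-0.1667·111.32)² + (-0.0334·87.34)²) = √(344.363882 + 8.509799) = 18.7849 km
B: √((-0.1586·111.32)² + (-0.0735·87.34)²) = √(311.711454 + 41.209852) = 18.7862 km
C: √((-0.2320·111.32)² + (-0.1219·87.34)²) = √(666.994673 + 113.353200) = 27.9347 km
D: √((0.0510·111.32)² + (-0.0041·87.34)²) = √(32.231962 + 0.128231) = 5.6886 km
E: √((-0.1750·111.32)² + (0.0405·87.34)²) = √(379.509361 + 12.512279) = 19.7995 km
F: √((-0.2492·111.32)² + (-0.1938·87.34)²) = √(769.559974 + 286.506131) = 32.4972 km
G: √((-0.0876·111.32)² + (-0.0375·87.34)²) = √(95.094327 + 10.727263) = 10.2870 km
H: √((-0.2449·111.32)² + (0.0757·87.34)²) = √(743.231257 + 43.713757) = 28.0525 km
I: √((-0.0130·111.32)² + (-0.1049·87.34)²) = √(2.094272 + 83.941621) = 9.2756 km
J: √((0.1210·111.32)² + (0.1869·87.34)²) = √(181.433357 + 266.467948) = 21.1637 km
K: √((-0.2735·111.32)² + (-0.2027·87.34)²) = √(926.960134 + 313.425172) = 35.2191 km
L: √((0.1711·111.32)² + (-0.2219·87.34)²) = √(362.782571 + 375.613316) = 27.1734 km
M: √((-0.2368·111.32)² + (-0.2865·87.34)²) = √(694.879967 + 626.146025) = 36.3459 km
N: √((0.0924·111.32)² + (0.0352·87.34)²) = √(105.801138 + 9.451739) = 10.7356 km
O: √((0.2087·111.32)² + (0.0368·87.34)²) = √(539.748313 + 10.330516) = 23.4538 km
Sorted: D (5.6886 km) < I (9.2756 km) < G (10.2870 km) < N (10.7356 km) < A (18.7849 km) < B (18.7862 km) < …

D, I, G, N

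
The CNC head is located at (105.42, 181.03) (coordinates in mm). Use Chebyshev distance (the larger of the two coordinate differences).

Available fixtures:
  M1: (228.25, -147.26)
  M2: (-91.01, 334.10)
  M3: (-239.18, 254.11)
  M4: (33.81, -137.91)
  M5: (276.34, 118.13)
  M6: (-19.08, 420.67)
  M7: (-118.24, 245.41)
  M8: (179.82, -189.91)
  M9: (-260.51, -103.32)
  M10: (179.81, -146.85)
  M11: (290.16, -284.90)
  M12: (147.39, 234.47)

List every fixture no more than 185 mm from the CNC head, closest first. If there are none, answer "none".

M12, M5

Distances from (105.42, 181.03):
M1: max(|122.83|, |-328.29|) = 328.29 mm
M2: max(|-196.43|, |153.07|) = 196.43 mm
M3: max(|-344.60|, |73.08|) = 344.60 mm
M4: max(|-71.61|, |-318.94|) = 318.94 mm
M5: max(|170.92|, |-62.90|) = 170.92 mm
M6: max(|-124.50|, |239.64|) = 239.64 mm
M7: max(|-223.66|, |64.38|) = 223.66 mm
M8: max(|74.40|, |-370.94|) = 370.94 mm
M9: max(|-365.93|, |-284.35|) = 365.93 mm
M10: max(|74.39|, |-327.88|) = 327.88 mm
M11: max(|184.74|, |-465.93|) = 465.93 mm
M12: max(|41.97|, |53.44|) = 53.44 mm
Threshold 185 mm: M12 (53.44 mm), M5 (170.92 mm) are within range.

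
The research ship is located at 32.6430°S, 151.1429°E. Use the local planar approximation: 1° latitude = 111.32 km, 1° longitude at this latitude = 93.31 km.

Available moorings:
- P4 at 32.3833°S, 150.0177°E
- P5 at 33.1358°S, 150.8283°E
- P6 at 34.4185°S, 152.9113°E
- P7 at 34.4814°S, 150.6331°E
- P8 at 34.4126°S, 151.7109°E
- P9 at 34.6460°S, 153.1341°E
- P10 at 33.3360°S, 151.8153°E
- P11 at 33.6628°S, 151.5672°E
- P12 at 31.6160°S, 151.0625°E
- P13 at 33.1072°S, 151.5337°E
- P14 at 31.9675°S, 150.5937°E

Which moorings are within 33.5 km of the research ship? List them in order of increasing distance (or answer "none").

none

Distances from 32.6430°S, 151.1429°E:
P4: √((0.2597·111.32)² + (-1.1252·93.31)²) = √(835.776767 + 11023.406578) = 108.8999 km
P5: √((-0.4928·111.32)² + (-0.3146·93.31)²) = √(3009.454583 + 861.735165) = 62.2189 km
P6: √((-1.7755·111.32)² + (1.7684·93.31)²) = √(39064.992800 + 27228.103408) = 257.4745 km
P7: √((-1.8384·111.32)² + (-0.5098·93.31)²) = √(41881.904099 + 2262.851432) = 210.1065 km
P8: √((-1.7696·111.32)² + (0.5680·93.31)²) = √(38805.797634 + 2809.008480) = 203.9971 km
P9: √((-2.0030·111.32)² + (1.9912·93.31)²) = √(49717.386838 + 34521.220836) = 290.2389 km
P10: √((-0.6930·111.32)² + (0.6724·93.31)²) = √(5951.313995 + 3936.513892) = 99.4376 km
P11: √((-1.0198·111.32)² + (0.4243·93.31)²) = √(12887.729455 + 1567.481567) = 120.2298 km
P12: √((1.0270·111.32)² + (-0.0804·93.31)²) = √(13070.351961 + 56.281865) = 114.5715 km
P13: √((-0.4642·111.32)² + (0.3908·93.31)²) = √(2670.279167 + 1329.736191) = 63.2457 km
P14: √((0.6755·111.32)² + (-0.5492·93.31)²) = √(5654.537675 + 2626.137347) = 90.9982 km
Threshold 33.5 km: none within range.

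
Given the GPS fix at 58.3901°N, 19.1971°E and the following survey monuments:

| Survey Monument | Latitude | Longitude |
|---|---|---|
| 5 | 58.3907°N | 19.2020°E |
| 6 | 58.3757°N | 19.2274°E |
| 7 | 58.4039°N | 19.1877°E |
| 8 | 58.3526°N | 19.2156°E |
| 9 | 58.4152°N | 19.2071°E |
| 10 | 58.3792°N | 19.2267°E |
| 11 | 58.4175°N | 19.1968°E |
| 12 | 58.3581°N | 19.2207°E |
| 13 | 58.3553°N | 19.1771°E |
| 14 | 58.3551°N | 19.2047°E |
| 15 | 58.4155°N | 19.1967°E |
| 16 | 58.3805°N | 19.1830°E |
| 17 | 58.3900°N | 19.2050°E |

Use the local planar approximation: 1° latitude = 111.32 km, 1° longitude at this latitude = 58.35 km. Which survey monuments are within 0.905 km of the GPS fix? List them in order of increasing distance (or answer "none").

Distances from 58.3901°N, 19.1971°E:
5: 0.2936 km
6: 2.3865 km
7: 1.6312 km
8: 4.3118 km
9: 2.8544 km
10: 2.1108 km
11: 3.0502 km
12: 3.8191 km
13: 4.0459 km
14: 3.9214 km
15: 2.8276 km
16: 1.3487 km
17: 0.4611 km
Threshold 0.905 km: 5 (0.2936 km), 17 (0.4611 km) are within range.

5, 17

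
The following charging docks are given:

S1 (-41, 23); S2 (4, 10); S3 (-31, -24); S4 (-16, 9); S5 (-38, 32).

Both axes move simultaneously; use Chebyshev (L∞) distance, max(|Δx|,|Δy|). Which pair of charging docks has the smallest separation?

S1 and S5

Pairwise distances:
S1–S2: 45
S1–S3: 47
S1–S4: 25
S1–S5: 9
S2–S3: 35
S2–S4: 20
S2–S5: 42
S3–S4: 33
S3–S5: 56
S4–S5: 23
Closest pair: S1–S5 at 9.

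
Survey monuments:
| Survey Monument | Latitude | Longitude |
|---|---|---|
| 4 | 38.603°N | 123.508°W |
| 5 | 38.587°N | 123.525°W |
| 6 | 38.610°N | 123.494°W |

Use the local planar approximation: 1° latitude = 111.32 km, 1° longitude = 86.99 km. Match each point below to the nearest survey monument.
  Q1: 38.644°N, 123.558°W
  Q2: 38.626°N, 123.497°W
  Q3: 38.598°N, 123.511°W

Q1→4; Q2→6; Q3→4

Q1 at 38.644°N, 123.558°W:
  4: 6.305 km
  5: 6.964 km
  6: 6.732 km
  → nearest: 4 (6.305 km)
Q2 at 38.626°N, 123.497°W:
  4: 2.733 km
  5: 4.978 km
  6: 1.800 km
  → nearest: 6 (1.800 km)
Q3 at 38.598°N, 123.511°W:
  4: 0.615 km
  5: 1.727 km
  6: 1.993 km
  → nearest: 4 (0.615 km)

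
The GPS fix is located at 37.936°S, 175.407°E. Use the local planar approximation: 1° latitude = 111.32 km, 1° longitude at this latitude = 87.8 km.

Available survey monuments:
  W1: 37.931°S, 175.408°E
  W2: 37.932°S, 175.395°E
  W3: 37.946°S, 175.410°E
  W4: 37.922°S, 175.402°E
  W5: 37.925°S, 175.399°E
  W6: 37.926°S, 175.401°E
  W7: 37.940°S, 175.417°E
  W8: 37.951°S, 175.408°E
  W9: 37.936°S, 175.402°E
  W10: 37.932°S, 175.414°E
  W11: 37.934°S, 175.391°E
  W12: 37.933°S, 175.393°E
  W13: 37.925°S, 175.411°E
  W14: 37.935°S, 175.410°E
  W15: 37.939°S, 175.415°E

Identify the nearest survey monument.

Distances from 37.936°S, 175.407°E:
W1: √((0.005·111.32)² + (0.001·87.8)²) = √(0.309804 + 0.007709) = 0.5635 km
W2: √((0.004·111.32)² + (-0.012·87.8)²) = √(0.198274 + 1.110073) = 1.1438 km
W3: √((-0.010·111.32)² + (0.003·87.8)²) = √(1.239214 + 0.069380) = 1.1439 km
W4: √((0.014·111.32)² + (-0.005·87.8)²) = √(2.428860 + 0.192721) = 1.6191 km
W5: √((0.011·111.32)² + (-0.008·87.8)²) = √(1.499449 + 0.493366) = 1.4117 km
W6: √((0.010·111.32)² + (-0.006·87.8)²) = √(1.239214 + 0.277518) = 1.2316 km
W7: √((-0.004·111.32)² + (0.010·87.8)²) = √(0.198274 + 0.770884) = 0.9845 km
W8: √((-0.015·111.32)² + (0.001·87.8)²) = √(2.788232 + 0.007709) = 1.6721 km
W9: √((0.000·111.32)² + (-0.005·87.8)²) = √(0.000000 + 0.192721) = 0.4390 km
W10: √((0.004·111.32)² + (0.007·87.8)²) = √(0.198274 + 0.377733) = 0.7590 km
W11: √((0.002·111.32)² + (-0.016·87.8)²) = √(0.049569 + 1.973463) = 1.4223 km
W12: √((0.003·111.32)² + (-0.014·87.8)²) = √(0.111529 + 1.510933) = 1.2738 km
W13: √((0.011·111.32)² + (0.004·87.8)²) = √(1.499449 + 0.123341) = 1.2739 km
W14: √((0.001·111.32)² + (0.003·87.8)²) = √(0.012392 + 0.069380) = 0.2860 km
W15: √((-0.003·111.32)² + (0.008·87.8)²) = √(0.111529 + 0.493366) = 0.7777 km
Minimum: W14 at 0.2860 km.

W14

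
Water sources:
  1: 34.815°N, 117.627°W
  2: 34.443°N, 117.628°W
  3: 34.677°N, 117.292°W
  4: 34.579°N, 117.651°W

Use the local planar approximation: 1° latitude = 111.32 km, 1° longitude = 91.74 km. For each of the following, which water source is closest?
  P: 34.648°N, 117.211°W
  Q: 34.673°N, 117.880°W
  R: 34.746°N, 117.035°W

P→3; Q→4; R→3

P at 34.648°N, 117.211°W:
  1: 42.451 km
  2: 44.545 km
  3: 8.102 km
  4: 41.090 km
  → nearest: 3 (8.102 km)
Q at 34.673°N, 117.880°W:
  1: 28.082 km
  2: 34.496 km
  3: 53.945 km
  4: 23.470 km
  → nearest: 4 (23.470 km)
R at 34.746°N, 117.035°W:
  1: 54.851 km
  2: 64.010 km
  3: 24.797 km
  4: 59.491 km
  → nearest: 3 (24.797 km)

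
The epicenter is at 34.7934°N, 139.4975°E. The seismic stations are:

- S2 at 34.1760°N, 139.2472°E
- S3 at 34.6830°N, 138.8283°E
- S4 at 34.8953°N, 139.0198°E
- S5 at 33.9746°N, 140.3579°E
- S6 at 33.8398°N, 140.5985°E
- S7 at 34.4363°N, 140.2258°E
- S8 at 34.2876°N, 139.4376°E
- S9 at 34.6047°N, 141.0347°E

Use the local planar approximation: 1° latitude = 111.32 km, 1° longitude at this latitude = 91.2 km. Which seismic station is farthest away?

Distances from 34.7934°N, 139.4975°E:
S2: 72.4207 km
S3: 62.2561 km
S4: 45.0188 km
S5: 120.2722 km
S6: 146.1206 km
S7: 77.4080 km
S8: 56.5700 km
S9: 141.7577 km
Maximum: S6 at 146.1206 km.

S6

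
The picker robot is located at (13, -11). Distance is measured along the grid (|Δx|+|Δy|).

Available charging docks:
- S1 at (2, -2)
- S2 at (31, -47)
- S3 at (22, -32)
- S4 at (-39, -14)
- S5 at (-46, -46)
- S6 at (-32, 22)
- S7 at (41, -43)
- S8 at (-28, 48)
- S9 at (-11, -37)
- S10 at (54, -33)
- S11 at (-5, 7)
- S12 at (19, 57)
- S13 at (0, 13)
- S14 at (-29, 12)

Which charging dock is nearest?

S1

Distances from (13, -11):
S1: |-11| + |9| = 11 + 9 = 20
S2: |18| + |-36| = 18 + 36 = 54
S3: |9| + |-21| = 9 + 21 = 30
S4: |-52| + |-3| = 52 + 3 = 55
S5: |-59| + |-35| = 59 + 35 = 94
S6: |-45| + |33| = 45 + 33 = 78
S7: |28| + |-32| = 28 + 32 = 60
S8: |-41| + |59| = 41 + 59 = 100
S9: |-24| + |-26| = 24 + 26 = 50
S10: |41| + |-22| = 41 + 22 = 63
S11: |-18| + |18| = 18 + 18 = 36
S12: |6| + |68| = 6 + 68 = 74
S13: |-13| + |24| = 13 + 24 = 37
S14: |-42| + |23| = 42 + 23 = 65
Minimum: S1 at 20.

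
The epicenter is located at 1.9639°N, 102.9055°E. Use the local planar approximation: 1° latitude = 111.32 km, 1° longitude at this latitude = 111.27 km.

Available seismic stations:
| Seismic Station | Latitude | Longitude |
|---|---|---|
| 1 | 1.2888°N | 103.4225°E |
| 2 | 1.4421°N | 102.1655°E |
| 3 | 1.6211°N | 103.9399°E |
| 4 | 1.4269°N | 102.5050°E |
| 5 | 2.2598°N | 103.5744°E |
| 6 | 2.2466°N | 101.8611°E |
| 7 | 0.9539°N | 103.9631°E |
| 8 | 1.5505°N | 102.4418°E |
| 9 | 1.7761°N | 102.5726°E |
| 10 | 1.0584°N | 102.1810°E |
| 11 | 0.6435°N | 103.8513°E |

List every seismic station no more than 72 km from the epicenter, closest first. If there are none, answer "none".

Distances from 1.9639°N, 102.9055°E:
1: √((-0.6751·111.32)² + (0.5170·111.27)²) = √(5647.842944 + 3309.308557) = 94.6422 km
2: √((-0.5218·111.32)² + (-0.7400·111.27)²) = √(3374.073546 + 6779.842664) = 100.7666 km
3: √((-0.3428·111.32)² + (1.0344·111.27)²) = √(1456.223455 + 13247.477783) = 121.2588 km
4: √((-0.5370·111.32)² + (-0.4005·111.27)²) = √(3573.509712 + 1985.917564) = 74.5616 km
5: √((0.2959·111.32)² + (0.6689·111.27)²) = √(1085.016458 + 5539.602059) = 81.3918 km
6: √((0.2827·111.32)² + (-1.0444·111.27)²) = √(990.371222 + 13504.854279) = 120.3961 km
7: √((-1.0100·111.32)² + (1.0576·111.27)²) = √(12641.224462 + 13848.382815) = 162.7563 km
8: √((-0.4134·111.32)² + (-0.4637·111.27)²) = √(2117.811684 + 2662.136794) = 69.1372 km
9: √((-0.1878·111.32)² + (-0.3329·111.27)²) = √(437.056488 + 1372.093688) = 42.5341 km
10: √((-0.9055·111.32)² + (-0.7245·111.27)²) = √(10160.692416 + 6498.796766) = 129.0716 km
11: √((-1.3204·111.32)² + (0.9458·111.27)²) = √(21605.157003 + 11075.282060) = 180.7773 km
Threshold 72 km: 9 (42.5341 km), 8 (69.1372 km) are within range.

9, 8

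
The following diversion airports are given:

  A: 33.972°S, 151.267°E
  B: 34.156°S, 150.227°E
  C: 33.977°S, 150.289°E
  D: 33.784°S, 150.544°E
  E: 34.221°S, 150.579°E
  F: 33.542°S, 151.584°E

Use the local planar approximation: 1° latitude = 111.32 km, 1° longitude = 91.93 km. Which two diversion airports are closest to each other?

Pairwise distances:
B–C: 20.725 km
C–D: 31.798 km
B–E: 33.158 km
C–E: 38.059 km
D–E: 48.753 km
B–D: 50.637 km
A–F: 56.041 km
A–E: 69.055 km
A–D: 69.682 km
A–C: 89.909 km
A–B: 97.777 km
D–F: 99.330 km
E–F: 119.370 km
C–F: 128.521 km
B–F: 142.247 km
Closest pair: B–C at 20.725 km.

B and C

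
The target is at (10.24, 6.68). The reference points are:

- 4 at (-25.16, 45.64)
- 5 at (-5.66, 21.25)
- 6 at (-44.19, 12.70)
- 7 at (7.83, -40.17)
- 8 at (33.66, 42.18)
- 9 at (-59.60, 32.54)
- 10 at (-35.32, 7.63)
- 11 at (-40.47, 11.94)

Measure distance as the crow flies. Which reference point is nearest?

Distances from (10.24, 6.68):
4: √((-35.40)² + (38.96)²) = √(1253.1600 + 1517.8816) = 52.64
5: √((-15.90)² + (14.57)²) = √(252.8100 + 212.2849) = 21.57
6: √((-54.43)² + (6.02)²) = √(2962.6249 + 36.2404) = 54.76
7: √((-2.41)² + (-46.85)²) = √(5.8081 + 2194.9225) = 46.91
8: √((23.42)² + (35.50)²) = √(548.4964 + 1260.2500) = 42.53
9: √((-69.84)² + (25.86)²) = √(4877.6256 + 668.7396) = 74.47
10: √((-45.56)² + (0.95)²) = √(2075.7136 + 0.9025) = 45.57
11: √((-50.71)² + (5.26)²) = √(2571.5041 + 27.6676) = 50.98
Minimum: 5 at 21.57.

5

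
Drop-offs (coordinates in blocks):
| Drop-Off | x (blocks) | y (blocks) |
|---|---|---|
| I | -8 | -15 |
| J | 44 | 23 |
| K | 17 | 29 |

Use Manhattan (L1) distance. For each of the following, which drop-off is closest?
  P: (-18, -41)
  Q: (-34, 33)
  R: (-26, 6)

P→I; Q→K; R→I

P at (-18, -41):
  I: 36 blocks
  J: 126 blocks
  K: 105 blocks
  → nearest: I (36 blocks)
Q at (-34, 33):
  I: 74 blocks
  J: 88 blocks
  K: 55 blocks
  → nearest: K (55 blocks)
R at (-26, 6):
  I: 39 blocks
  J: 87 blocks
  K: 66 blocks
  → nearest: I (39 blocks)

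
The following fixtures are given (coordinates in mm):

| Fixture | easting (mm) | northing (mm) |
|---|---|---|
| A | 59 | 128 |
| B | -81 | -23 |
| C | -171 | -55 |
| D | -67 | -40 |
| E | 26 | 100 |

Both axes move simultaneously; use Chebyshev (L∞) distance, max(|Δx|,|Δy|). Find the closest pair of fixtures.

Pairwise distances:
B–D: 17 mm
A–E: 33 mm
B–C: 90 mm
C–D: 104 mm
B–E: 123 mm
D–E: 140 mm
A–B: 151 mm
A–D: 168 mm
C–E: 197 mm
A–C: 230 mm
Closest pair: B–D at 17 mm.

B and D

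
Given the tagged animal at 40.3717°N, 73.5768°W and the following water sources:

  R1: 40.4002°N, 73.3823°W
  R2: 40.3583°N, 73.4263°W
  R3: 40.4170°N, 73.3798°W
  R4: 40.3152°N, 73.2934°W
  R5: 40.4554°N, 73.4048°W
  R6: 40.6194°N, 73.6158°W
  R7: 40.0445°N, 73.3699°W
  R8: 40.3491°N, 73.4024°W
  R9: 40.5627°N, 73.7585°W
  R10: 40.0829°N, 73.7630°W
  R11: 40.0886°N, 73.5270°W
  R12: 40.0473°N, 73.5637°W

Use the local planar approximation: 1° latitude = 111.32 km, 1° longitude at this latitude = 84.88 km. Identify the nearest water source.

R2

Distances from 40.3717°N, 73.5768°W:
R1: 16.8112 km
R2: 12.8612 km
R3: 17.4652 km
R4: 24.8637 km
R5: 17.3193 km
R6: 27.7720 km
R7: 40.4365 km
R8: 15.0153 km
R9: 26.2667 km
R10: 35.8240 km
R11: 31.7969 km
R12: 36.1293 km
Minimum: R2 at 12.8612 km.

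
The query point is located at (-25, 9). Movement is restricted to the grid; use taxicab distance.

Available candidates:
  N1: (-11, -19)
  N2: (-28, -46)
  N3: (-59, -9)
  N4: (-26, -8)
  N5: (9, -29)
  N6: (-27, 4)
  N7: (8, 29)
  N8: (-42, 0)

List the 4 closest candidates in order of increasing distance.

Distances from (-25, 9):
N1: |14| + |-28| = 14 + 28 = 42
N2: |-3| + |-55| = 3 + 55 = 58
N3: |-34| + |-18| = 34 + 18 = 52
N4: |-1| + |-17| = 1 + 17 = 18
N5: |34| + |-38| = 34 + 38 = 72
N6: |-2| + |-5| = 2 + 5 = 7
N7: |33| + |20| = 33 + 20 = 53
N8: |-17| + |-9| = 17 + 9 = 26
Sorted: N6 (7) < N4 (18) < N8 (26) < N1 (42) < N3 (52) < N7 (53) < …

N6, N4, N8, N1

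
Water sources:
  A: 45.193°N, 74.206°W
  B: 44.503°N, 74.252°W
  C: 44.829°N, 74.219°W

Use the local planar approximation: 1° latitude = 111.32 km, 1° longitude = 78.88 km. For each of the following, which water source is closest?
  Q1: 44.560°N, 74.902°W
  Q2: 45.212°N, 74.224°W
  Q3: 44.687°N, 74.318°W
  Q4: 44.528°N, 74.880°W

Q1 at 44.560°N, 74.902°W:
  A: 89.328 km
  B: 51.663 km
  C: 61.638 km
  → nearest: B (51.663 km)
Q2 at 45.212°N, 74.224°W:
  A: 2.547 km
  B: 78.957 km
  C: 42.637 km
  → nearest: A (2.547 km)
Q3 at 44.687°N, 74.318°W:
  A: 57.017 km
  B: 21.134 km
  C: 17.631 km
  → nearest: C (17.631 km)
Q4 at 44.528°N, 74.880°W:
  A: 91.141 km
  B: 49.615 km
  C: 61.978 km
  → nearest: B (49.615 km)

Q1→B; Q2→A; Q3→C; Q4→B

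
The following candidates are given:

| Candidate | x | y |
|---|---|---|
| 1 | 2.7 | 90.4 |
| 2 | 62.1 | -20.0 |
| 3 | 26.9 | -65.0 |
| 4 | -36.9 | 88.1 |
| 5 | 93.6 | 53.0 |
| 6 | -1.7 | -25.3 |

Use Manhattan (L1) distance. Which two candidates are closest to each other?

Pairwise distances:
1–2: |59.4| + |-110.4| = 59.4 + 110.4 = 169.8
1–3: |24.2| + |-155.4| = 24.2 + 155.4 = 179.6
1–4: |-39.6| + |-2.3| = 39.6 + 2.3 = 41.9
1–5: |90.9| + |-37.4| = 90.9 + 37.4 = 128.3
1–6: |-4.4| + |-115.7| = 4.4 + 115.7 = 120.1
2–3: |-35.2| + |-45.0| = 35.2 + 45.0 = 80.2
2–4: |-99.0| + |108.1| = 99.0 + 108.1 = 207.1
2–5: |31.5| + |73.0| = 31.5 + 73.0 = 104.5
2–6: |-63.8| + |-5.3| = 63.8 + 5.3 = 69.1
3–4: |-63.8| + |153.1| = 63.8 + 153.1 = 216.9
3–5: |66.7| + |118.0| = 66.7 + 118.0 = 184.7
3–6: |-28.6| + |39.7| = 28.6 + 39.7 = 68.3
4–5: |130.5| + |-35.1| = 130.5 + 35.1 = 165.6
4–6: |35.2| + |-113.4| = 35.2 + 113.4 = 148.6
5–6: |-95.3| + |-78.3| = 95.3 + 78.3 = 173.6
Closest pair: 1–4 at 41.9.

1 and 4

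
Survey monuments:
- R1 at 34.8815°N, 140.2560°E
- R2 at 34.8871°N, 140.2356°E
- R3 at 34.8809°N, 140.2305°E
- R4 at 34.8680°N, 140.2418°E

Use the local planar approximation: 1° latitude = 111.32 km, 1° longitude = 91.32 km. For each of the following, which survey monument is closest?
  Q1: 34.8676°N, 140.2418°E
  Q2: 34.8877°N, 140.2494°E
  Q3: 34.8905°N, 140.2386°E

Q1 at 34.8676°N, 140.2418°E:
  R1: 2.0189 km
  R2: 2.2434 km
  R3: 1.8047 km
  R4: 0.0445 km
  → nearest: R4 (0.0445 km)
Q2 at 34.8877°N, 140.2494°E:
  R1: 0.9163 km
  R2: 1.2620 km
  R3: 1.8847 km
  R4: 2.3002 km
  → nearest: R1 (0.9163 km)
Q3 at 34.8905°N, 140.2386°E:
  R1: 1.8785 km
  R2: 0.4672 km
  R3: 1.2997 km
  R4: 2.5217 km
  → nearest: R2 (0.4672 km)

Q1→R4; Q2→R1; Q3→R2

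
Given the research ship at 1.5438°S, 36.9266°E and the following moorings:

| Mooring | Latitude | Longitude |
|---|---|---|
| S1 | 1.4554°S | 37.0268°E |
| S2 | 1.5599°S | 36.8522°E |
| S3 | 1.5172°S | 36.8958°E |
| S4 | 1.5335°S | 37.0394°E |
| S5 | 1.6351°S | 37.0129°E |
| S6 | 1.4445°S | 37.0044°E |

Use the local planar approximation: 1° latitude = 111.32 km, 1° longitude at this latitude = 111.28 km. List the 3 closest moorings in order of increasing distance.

S3, S2, S4

Distances from 1.5438°S, 36.9266°E:
S1: √((0.0884·111.32)² + (0.1002·111.28)²) = √(96.839140 + 124.328209) = 14.8717 km
S2: √((-0.0161·111.32)² + (-0.0744·111.28)²) = √(3.212167 + 68.545683) = 8.4710 km
S3: √((0.0266·111.32)² + (-0.0308·111.28)²) = √(8.768184 + 11.747235) = 4.5294 km
S4: √((0.0103·111.32)² + (0.1128·111.28)²) = √(1.314682 + 157.562344) = 12.6046 km
S5: √((-0.0913·111.32)² + (0.0863·111.28)²) = √(103.297057 + 92.226521) = 13.9830 km
S6: √((0.0993·111.32)² + (0.0778·111.28)²) = √(122.192596 + 74.953761) = 14.0409 km
Sorted: S3 (4.5294 km) < S2 (8.4710 km) < S4 (12.6046 km) < S5 (13.9830 km) < S6 (14.0409 km) < …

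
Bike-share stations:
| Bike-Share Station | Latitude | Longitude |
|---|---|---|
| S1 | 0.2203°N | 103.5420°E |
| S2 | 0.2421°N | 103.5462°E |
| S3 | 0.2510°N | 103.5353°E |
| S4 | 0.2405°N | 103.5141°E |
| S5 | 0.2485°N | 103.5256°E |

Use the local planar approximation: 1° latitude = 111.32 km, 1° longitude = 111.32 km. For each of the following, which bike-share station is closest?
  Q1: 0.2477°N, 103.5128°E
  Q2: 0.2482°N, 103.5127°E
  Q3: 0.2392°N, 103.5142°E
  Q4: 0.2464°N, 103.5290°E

Q1 at 0.2477°N, 103.5128°E:
  S1: 4.4575 km
  S2: 3.7700 km
  S3: 2.5315 km
  S4: 0.8145 km
  S5: 1.4277 km
  → nearest: S4 (0.8145 km)
Q2 at 0.2482°N, 103.5127°E:
  S1: 4.5039 km
  S2: 3.7905 km
  S3: 2.5351 km
  S4: 0.8712 km
  S5: 1.4364 km
  → nearest: S4 (0.8712 km)
Q3 at 0.2392°N, 103.5142°E:
  S1: 3.7422 km
  S2: 3.5768 km
  S3: 2.6912 km
  S4: 0.1451 km
  S5: 1.6378 km
  → nearest: S4 (0.1451 km)
Q4 at 0.2464°N, 103.5290°E:
  S1: 3.2459 km
  S2: 1.9736 km
  S3: 0.8684 km
  S4: 1.7840 km
  S5: 0.4449 km
  → nearest: S5 (0.4449 km)

Q1→S4; Q2→S4; Q3→S4; Q4→S5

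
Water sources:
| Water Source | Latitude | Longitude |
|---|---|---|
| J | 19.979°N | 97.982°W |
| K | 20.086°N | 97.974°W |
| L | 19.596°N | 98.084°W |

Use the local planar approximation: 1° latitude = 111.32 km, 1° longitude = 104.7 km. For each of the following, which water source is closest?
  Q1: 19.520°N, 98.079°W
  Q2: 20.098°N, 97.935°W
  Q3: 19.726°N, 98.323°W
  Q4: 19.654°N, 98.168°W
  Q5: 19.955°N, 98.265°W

Q1 at 19.520°N, 98.079°W:
  J: 52.095 km
  K: 63.959 km
  L: 8.477 km
  → nearest: L (8.477 km)
Q2 at 20.098°N, 97.935°W:
  J: 14.132 km
  K: 4.296 km
  L: 58.019 km
  → nearest: K (4.296 km)
Q3 at 19.726°N, 98.323°W:
  J: 45.474 km
  K: 54.233 km
  L: 28.907 km
  → nearest: L (28.907 km)
Q4 at 19.654°N, 98.168°W:
  J: 41.087 km
  K: 52.204 km
  L: 10.910 km
  → nearest: L (10.910 km)
Q5 at 19.955°N, 98.265°W:
  J: 29.750 km
  K: 33.778 km
  L: 44.229 km
  → nearest: J (29.750 km)

Q1→L; Q2→K; Q3→L; Q4→L; Q5→J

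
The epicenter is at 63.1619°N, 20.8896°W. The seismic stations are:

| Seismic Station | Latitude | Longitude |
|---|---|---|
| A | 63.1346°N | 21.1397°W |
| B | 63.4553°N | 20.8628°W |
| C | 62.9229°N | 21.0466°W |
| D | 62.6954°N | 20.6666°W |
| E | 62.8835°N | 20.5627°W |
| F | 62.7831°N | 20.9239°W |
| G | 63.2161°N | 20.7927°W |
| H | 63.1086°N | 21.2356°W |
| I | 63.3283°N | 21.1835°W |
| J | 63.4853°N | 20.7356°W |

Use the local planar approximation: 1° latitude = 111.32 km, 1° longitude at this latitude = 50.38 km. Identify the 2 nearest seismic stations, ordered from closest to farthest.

G, A

Distances from 63.1619°N, 20.8896°W:
A: √((-0.0273·111.32)² + (-0.2501·50.38)²) = √(9.235740 + 158.760958) = 12.9614 km
B: √((0.2934·111.32)² + (0.0268·50.38)²) = √(1066.759734 + 1.822997) = 32.6892 km
C: √((-0.2390·111.32)² + (-0.1570·50.38)²) = √(707.851566 + 62.562721) = 27.7563 km
D: √((-0.4665·111.32)² + (0.2230·50.38)²) = √(2696.805911 + 126.219383) = 53.1321 km
E: √((-0.2784·111.32)² + (0.3269·50.38)²) = √(960.472328 + 271.235273) = 35.0957 km
F: √((-0.3788·111.32)² + (-0.0343·50.38)²) = √(1778.141573 + 2.986102) = 42.2034 km
G: √((0.0542·111.32)² + (0.0969·50.38)²) = √(36.403653 + 23.832186) = 7.7612 km
H: √((-0.0533·111.32)² + (-0.3460·50.38)²) = √(35.204713 + 303.856495) = 18.4136 km
I: √((0.1664·111.32)² + (-0.2939·50.38)²) = √(343.125535 + 219.237832) = 23.7142 km
J: √((0.3234·111.32)² + (0.1540·50.38)²) = √(1296.063937 + 60.194633) = 36.8274 km
Sorted: G (7.7612 km) < A (12.9614 km) < H (18.4136 km) < I (23.7142 km) < …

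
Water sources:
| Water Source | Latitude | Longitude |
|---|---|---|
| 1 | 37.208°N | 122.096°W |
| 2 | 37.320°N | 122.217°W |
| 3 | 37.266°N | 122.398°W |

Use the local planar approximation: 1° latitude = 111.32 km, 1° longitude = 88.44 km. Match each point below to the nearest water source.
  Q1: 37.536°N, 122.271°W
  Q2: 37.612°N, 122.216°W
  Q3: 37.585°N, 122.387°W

Q1 at 37.536°N, 122.271°W:
  1: √((-0.328·111.32)² + (0.175·88.44)²) = √(1333.19625 + 239.53753) = 39.658 km
  2: √((-0.216·111.32)² + (0.054·88.44)²) = √(578.16780 + 22.80788) = 24.515 km
  3: √((-0.270·111.32)² + (-0.127·88.44)²) = √(903.38718 + 126.15513) = 32.086 km
  → nearest: 2 (24.515 km)
Q2 at 37.612°N, 122.216°W:
  1: √((-0.404·111.32)² + (0.120·88.44)²) = √(2022.59591 + 112.63152) = 46.209 km
  2: √((-0.292·111.32)² + (-0.001·88.44)²) = √(1056.60363 + 0.00782) = 32.506 km
  3: √((-0.346·111.32)² + (-0.182·88.44)²) = √(1483.53772 + 259.08379) = 41.745 km
  → nearest: 2 (32.506 km)
Q3 at 37.585°N, 122.387°W:
  1: √((-0.377·111.32)² + (0.291·88.44)²) = √(1761.28281 + 662.34375) = 49.230 km
  2: √((-0.265·111.32)² + (0.170·88.44)²) = √(870.23820 + 226.04521) = 33.110 km
  3: √((-0.319·111.32)² + (-0.011·88.44)²) = √(1261.03680 + 0.94642) = 35.524 km
  → nearest: 2 (33.110 km)

Q1→2; Q2→2; Q3→2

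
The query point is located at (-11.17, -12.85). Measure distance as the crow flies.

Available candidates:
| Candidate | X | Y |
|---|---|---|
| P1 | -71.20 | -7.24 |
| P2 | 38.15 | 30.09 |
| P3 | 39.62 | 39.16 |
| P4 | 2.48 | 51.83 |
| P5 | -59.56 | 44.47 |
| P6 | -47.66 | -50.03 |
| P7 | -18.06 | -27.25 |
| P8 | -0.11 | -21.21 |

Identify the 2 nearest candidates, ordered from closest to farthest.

P8, P7

Distances from (-11.17, -12.85):
P1: √((-60.03)² + (5.61)²) = √(3603.6009 + 31.4721) = 60.29
P2: √((49.32)² + (42.94)²) = √(2432.4624 + 1843.8436) = 65.39
P3: √((50.79)² + (52.01)²) = √(2579.6241 + 2705.0401) = 72.70
P4: √((13.65)² + (64.68)²) = √(186.3225 + 4183.5024) = 66.10
P5: √((-48.39)² + (57.32)²) = √(2341.5921 + 3285.5824) = 75.01
P6: √((-36.49)² + (-37.18)²) = √(1331.5201 + 1382.3524) = 52.09
P7: √((-6.89)² + (-14.40)²) = √(47.4721 + 207.3600) = 15.96
P8: √((11.06)² + (-8.36)²) = √(122.3236 + 69.8896) = 13.86
Sorted: P8 (13.86) < P7 (15.96) < P6 (52.09) < P1 (60.29) < …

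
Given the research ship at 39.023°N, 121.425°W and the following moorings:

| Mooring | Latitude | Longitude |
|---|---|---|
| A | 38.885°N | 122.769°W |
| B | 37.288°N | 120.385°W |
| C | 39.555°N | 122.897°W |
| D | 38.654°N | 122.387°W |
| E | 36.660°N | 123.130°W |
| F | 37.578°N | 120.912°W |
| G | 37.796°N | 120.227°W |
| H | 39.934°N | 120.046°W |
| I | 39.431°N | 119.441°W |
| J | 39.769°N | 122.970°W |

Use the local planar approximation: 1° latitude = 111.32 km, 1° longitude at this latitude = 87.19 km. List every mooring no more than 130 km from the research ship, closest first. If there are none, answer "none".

D, A

Distances from 39.023°N, 121.425°W:
A: 118.186 km
B: 213.367 km
C: 141.348 km
D: 93.395 km
E: 302.150 km
F: 166.960 km
G: 171.951 km
H: 157.293 km
I: 178.848 km
J: 158.249 km
Threshold 130 km: D (93.395 km), A (118.186 km) are within range.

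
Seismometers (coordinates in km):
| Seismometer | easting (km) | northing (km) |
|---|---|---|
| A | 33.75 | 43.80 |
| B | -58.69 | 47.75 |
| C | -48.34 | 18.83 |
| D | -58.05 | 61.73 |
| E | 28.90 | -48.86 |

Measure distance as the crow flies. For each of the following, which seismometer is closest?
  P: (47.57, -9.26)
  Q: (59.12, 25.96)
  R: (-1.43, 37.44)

P at (47.57, -9.26):
  A: √((-13.82)² + (53.06)²) = √(190.9924 + 2815.3636) = 54.83 km
  B: √((-106.26)² + (57.01)²) = √(11291.1876 + 3250.1401) = 120.59 km
  C: √((-95.91)² + (28.09)²) = √(9198.7281 + 789.0481) = 99.94 km
  D: √((-105.62)² + (70.99)²) = √(11155.5844 + 5039.5801) = 127.26 km
  E: √((-18.67)² + (-39.60)²) = √(348.5689 + 1568.1600) = 43.78 km
  → nearest: E (43.78 km)
Q at (59.12, 25.96):
  A: √((-25.37)² + (17.84)²) = √(643.6369 + 318.2656) = 31.01 km
  B: √((-117.81)² + (21.79)²) = √(13879.1961 + 474.8041) = 119.81 km
  C: √((-107.46)² + (-7.13)²) = √(11547.6516 + 50.8369) = 107.70 km
  D: √((-117.17)² + (35.77)²) = √(13728.8089 + 1279.4929) = 122.51 km
  E: √((-30.22)² + (-74.82)²) = √(913.2484 + 5598.0324) = 80.69 km
  → nearest: A (31.01 km)
R at (-1.43, 37.44):
  A: √((35.18)² + (6.36)²) = √(1237.6324 + 40.4496) = 35.75 km
  B: √((-57.26)² + (10.31)²) = √(3278.7076 + 106.2961) = 58.18 km
  C: √((-46.91)² + (-18.61)²) = √(2200.5481 + 346.3321) = 50.47 km
  D: √((-56.62)² + (24.29)²) = √(3205.8244 + 590.0041) = 61.61 km
  E: √((30.33)² + (-86.30)²) = √(919.9089 + 7447.6900) = 91.47 km
  → nearest: A (35.75 km)

P→E; Q→A; R→A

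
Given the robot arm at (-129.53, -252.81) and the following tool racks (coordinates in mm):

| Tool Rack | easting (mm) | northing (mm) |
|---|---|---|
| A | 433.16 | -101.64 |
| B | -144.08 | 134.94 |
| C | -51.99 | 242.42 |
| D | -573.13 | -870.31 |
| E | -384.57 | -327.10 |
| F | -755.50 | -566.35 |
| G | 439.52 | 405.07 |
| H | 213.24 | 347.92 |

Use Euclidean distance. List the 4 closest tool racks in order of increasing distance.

Distances from (-129.53, -252.81):
A: 582.64 mm
B: 388.02 mm
C: 501.26 mm
D: 760.32 mm
E: 265.64 mm
F: 700.10 mm
G: 869.84 mm
H: 691.64 mm
Sorted: E (265.64 mm) < B (388.02 mm) < C (501.26 mm) < A (582.64 mm) < H (691.64 mm) < F (700.10 mm) < …

E, B, C, A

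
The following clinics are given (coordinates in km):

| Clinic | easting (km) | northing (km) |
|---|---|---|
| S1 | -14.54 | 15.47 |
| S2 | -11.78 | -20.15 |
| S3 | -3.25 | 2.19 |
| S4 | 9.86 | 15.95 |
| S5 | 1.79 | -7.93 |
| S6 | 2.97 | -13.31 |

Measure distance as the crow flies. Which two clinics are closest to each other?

Pairwise distances:
S1–S2: 35.73 km
S1–S3: 17.43 km
S1–S4: 24.40 km
S1–S5: 28.53 km
S1–S6: 33.69 km
S2–S3: 23.91 km
S2–S4: 42.09 km
S2–S5: 18.26 km
S2–S6: 16.26 km
S3–S4: 19.01 km
S3–S5: 11.31 km
S3–S6: 16.70 km
S4–S5: 25.21 km
S4–S6: 30.06 km
S5–S6: 5.51 km
Closest pair: S5–S6 at 5.51 km.

S5 and S6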